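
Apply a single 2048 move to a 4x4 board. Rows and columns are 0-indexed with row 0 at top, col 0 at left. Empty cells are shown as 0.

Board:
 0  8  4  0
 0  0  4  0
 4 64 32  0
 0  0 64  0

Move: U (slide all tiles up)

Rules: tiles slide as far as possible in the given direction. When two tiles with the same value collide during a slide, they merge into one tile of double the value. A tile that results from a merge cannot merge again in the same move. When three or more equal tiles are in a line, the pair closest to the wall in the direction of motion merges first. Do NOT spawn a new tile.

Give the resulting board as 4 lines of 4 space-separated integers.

Slide up:
col 0: [0, 0, 4, 0] -> [4, 0, 0, 0]
col 1: [8, 0, 64, 0] -> [8, 64, 0, 0]
col 2: [4, 4, 32, 64] -> [8, 32, 64, 0]
col 3: [0, 0, 0, 0] -> [0, 0, 0, 0]

Answer:  4  8  8  0
 0 64 32  0
 0  0 64  0
 0  0  0  0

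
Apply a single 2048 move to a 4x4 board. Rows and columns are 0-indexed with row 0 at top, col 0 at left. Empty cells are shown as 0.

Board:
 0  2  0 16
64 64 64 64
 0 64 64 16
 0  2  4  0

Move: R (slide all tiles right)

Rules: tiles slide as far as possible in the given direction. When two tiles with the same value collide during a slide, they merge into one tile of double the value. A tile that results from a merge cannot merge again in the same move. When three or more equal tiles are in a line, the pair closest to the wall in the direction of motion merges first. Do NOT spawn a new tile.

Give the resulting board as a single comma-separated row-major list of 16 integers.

Answer: 0, 0, 2, 16, 0, 0, 128, 128, 0, 0, 128, 16, 0, 0, 2, 4

Derivation:
Slide right:
row 0: [0, 2, 0, 16] -> [0, 0, 2, 16]
row 1: [64, 64, 64, 64] -> [0, 0, 128, 128]
row 2: [0, 64, 64, 16] -> [0, 0, 128, 16]
row 3: [0, 2, 4, 0] -> [0, 0, 2, 4]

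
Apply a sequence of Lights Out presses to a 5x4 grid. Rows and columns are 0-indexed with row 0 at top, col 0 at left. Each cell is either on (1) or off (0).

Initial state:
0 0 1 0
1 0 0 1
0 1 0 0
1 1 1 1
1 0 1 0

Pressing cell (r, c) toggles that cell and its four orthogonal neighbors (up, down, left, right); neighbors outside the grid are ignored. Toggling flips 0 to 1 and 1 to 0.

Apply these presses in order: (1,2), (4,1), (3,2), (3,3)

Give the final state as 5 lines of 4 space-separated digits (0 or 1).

After press 1 at (1,2):
0 0 0 0
1 1 1 0
0 1 1 0
1 1 1 1
1 0 1 0

After press 2 at (4,1):
0 0 0 0
1 1 1 0
0 1 1 0
1 0 1 1
0 1 0 0

After press 3 at (3,2):
0 0 0 0
1 1 1 0
0 1 0 0
1 1 0 0
0 1 1 0

After press 4 at (3,3):
0 0 0 0
1 1 1 0
0 1 0 1
1 1 1 1
0 1 1 1

Answer: 0 0 0 0
1 1 1 0
0 1 0 1
1 1 1 1
0 1 1 1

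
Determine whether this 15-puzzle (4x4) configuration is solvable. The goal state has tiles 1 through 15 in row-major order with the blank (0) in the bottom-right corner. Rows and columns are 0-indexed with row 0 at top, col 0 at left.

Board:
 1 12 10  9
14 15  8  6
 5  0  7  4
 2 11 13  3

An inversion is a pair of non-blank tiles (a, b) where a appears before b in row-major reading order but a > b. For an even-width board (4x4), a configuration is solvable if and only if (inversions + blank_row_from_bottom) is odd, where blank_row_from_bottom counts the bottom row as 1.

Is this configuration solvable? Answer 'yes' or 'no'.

Answer: yes

Derivation:
Inversions: 63
Blank is in row 2 (0-indexed from top), which is row 2 counting from the bottom (bottom = 1).
63 + 2 = 65, which is odd, so the puzzle is solvable.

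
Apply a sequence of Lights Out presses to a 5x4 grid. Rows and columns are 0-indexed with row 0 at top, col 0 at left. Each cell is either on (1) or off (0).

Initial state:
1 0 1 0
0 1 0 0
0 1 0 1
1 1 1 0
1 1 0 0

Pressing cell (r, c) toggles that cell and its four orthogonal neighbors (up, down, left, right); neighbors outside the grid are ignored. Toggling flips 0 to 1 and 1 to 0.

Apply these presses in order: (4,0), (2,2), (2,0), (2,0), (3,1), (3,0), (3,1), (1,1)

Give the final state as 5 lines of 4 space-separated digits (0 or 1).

Answer: 1 1 1 0
1 0 0 0
1 1 1 0
1 0 0 0
1 0 0 0

Derivation:
After press 1 at (4,0):
1 0 1 0
0 1 0 0
0 1 0 1
0 1 1 0
0 0 0 0

After press 2 at (2,2):
1 0 1 0
0 1 1 0
0 0 1 0
0 1 0 0
0 0 0 0

After press 3 at (2,0):
1 0 1 0
1 1 1 0
1 1 1 0
1 1 0 0
0 0 0 0

After press 4 at (2,0):
1 0 1 0
0 1 1 0
0 0 1 0
0 1 0 0
0 0 0 0

After press 5 at (3,1):
1 0 1 0
0 1 1 0
0 1 1 0
1 0 1 0
0 1 0 0

After press 6 at (3,0):
1 0 1 0
0 1 1 0
1 1 1 0
0 1 1 0
1 1 0 0

After press 7 at (3,1):
1 0 1 0
0 1 1 0
1 0 1 0
1 0 0 0
1 0 0 0

After press 8 at (1,1):
1 1 1 0
1 0 0 0
1 1 1 0
1 0 0 0
1 0 0 0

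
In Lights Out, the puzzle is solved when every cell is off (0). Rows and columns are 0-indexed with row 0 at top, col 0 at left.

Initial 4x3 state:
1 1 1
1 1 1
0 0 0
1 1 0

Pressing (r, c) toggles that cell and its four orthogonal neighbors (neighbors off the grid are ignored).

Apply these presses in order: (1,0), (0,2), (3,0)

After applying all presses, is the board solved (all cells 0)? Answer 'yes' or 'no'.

After press 1 at (1,0):
0 1 1
0 0 1
1 0 0
1 1 0

After press 2 at (0,2):
0 0 0
0 0 0
1 0 0
1 1 0

After press 3 at (3,0):
0 0 0
0 0 0
0 0 0
0 0 0

Lights still on: 0

Answer: yes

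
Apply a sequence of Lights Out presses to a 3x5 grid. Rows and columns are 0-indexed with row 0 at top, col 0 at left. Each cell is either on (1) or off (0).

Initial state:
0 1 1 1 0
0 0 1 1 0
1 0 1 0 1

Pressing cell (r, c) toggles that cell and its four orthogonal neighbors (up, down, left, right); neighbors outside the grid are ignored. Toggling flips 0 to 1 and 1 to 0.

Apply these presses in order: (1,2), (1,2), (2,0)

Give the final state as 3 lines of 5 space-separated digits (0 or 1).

After press 1 at (1,2):
0 1 0 1 0
0 1 0 0 0
1 0 0 0 1

After press 2 at (1,2):
0 1 1 1 0
0 0 1 1 0
1 0 1 0 1

After press 3 at (2,0):
0 1 1 1 0
1 0 1 1 0
0 1 1 0 1

Answer: 0 1 1 1 0
1 0 1 1 0
0 1 1 0 1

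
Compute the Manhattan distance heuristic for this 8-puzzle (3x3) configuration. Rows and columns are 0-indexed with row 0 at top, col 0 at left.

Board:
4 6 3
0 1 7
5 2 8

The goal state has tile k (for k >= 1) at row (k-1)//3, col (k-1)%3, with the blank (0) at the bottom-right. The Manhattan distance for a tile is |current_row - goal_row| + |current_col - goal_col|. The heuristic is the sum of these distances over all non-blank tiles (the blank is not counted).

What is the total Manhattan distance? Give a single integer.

Tile 4: at (0,0), goal (1,0), distance |0-1|+|0-0| = 1
Tile 6: at (0,1), goal (1,2), distance |0-1|+|1-2| = 2
Tile 3: at (0,2), goal (0,2), distance |0-0|+|2-2| = 0
Tile 1: at (1,1), goal (0,0), distance |1-0|+|1-0| = 2
Tile 7: at (1,2), goal (2,0), distance |1-2|+|2-0| = 3
Tile 5: at (2,0), goal (1,1), distance |2-1|+|0-1| = 2
Tile 2: at (2,1), goal (0,1), distance |2-0|+|1-1| = 2
Tile 8: at (2,2), goal (2,1), distance |2-2|+|2-1| = 1
Sum: 1 + 2 + 0 + 2 + 3 + 2 + 2 + 1 = 13

Answer: 13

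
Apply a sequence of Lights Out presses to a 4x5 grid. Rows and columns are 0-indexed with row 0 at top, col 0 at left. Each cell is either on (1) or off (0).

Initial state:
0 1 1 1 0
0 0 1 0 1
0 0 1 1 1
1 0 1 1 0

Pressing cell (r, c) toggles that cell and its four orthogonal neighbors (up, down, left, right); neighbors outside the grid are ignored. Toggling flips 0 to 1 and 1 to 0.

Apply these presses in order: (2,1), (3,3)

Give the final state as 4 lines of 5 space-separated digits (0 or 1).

Answer: 0 1 1 1 0
0 1 1 0 1
1 1 0 0 1
1 1 0 0 1

Derivation:
After press 1 at (2,1):
0 1 1 1 0
0 1 1 0 1
1 1 0 1 1
1 1 1 1 0

After press 2 at (3,3):
0 1 1 1 0
0 1 1 0 1
1 1 0 0 1
1 1 0 0 1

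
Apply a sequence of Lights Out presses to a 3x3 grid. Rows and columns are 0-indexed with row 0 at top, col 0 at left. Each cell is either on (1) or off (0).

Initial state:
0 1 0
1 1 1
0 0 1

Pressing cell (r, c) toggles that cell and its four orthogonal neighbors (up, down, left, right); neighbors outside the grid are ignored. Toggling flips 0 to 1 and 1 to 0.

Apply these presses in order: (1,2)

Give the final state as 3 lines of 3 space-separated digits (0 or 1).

After press 1 at (1,2):
0 1 1
1 0 0
0 0 0

Answer: 0 1 1
1 0 0
0 0 0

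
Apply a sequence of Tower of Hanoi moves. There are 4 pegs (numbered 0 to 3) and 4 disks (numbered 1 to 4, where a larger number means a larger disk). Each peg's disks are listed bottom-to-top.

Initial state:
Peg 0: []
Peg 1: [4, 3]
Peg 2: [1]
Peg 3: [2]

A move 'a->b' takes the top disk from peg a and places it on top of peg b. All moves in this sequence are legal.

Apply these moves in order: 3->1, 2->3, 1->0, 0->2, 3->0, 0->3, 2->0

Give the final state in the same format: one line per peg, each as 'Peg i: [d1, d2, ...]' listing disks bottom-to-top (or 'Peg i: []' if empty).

Answer: Peg 0: [2]
Peg 1: [4, 3]
Peg 2: []
Peg 3: [1]

Derivation:
After move 1 (3->1):
Peg 0: []
Peg 1: [4, 3, 2]
Peg 2: [1]
Peg 3: []

After move 2 (2->3):
Peg 0: []
Peg 1: [4, 3, 2]
Peg 2: []
Peg 3: [1]

After move 3 (1->0):
Peg 0: [2]
Peg 1: [4, 3]
Peg 2: []
Peg 3: [1]

After move 4 (0->2):
Peg 0: []
Peg 1: [4, 3]
Peg 2: [2]
Peg 3: [1]

After move 5 (3->0):
Peg 0: [1]
Peg 1: [4, 3]
Peg 2: [2]
Peg 3: []

After move 6 (0->3):
Peg 0: []
Peg 1: [4, 3]
Peg 2: [2]
Peg 3: [1]

After move 7 (2->0):
Peg 0: [2]
Peg 1: [4, 3]
Peg 2: []
Peg 3: [1]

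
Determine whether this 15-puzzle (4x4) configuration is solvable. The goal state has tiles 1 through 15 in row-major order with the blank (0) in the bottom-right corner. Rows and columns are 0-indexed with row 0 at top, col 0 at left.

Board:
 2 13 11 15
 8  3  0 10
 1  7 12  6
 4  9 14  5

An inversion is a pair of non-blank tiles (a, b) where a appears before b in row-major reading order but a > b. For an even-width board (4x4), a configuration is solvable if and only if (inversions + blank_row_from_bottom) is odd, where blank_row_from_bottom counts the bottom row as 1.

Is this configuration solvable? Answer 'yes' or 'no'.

Inversions: 56
Blank is in row 1 (0-indexed from top), which is row 3 counting from the bottom (bottom = 1).
56 + 3 = 59, which is odd, so the puzzle is solvable.

Answer: yes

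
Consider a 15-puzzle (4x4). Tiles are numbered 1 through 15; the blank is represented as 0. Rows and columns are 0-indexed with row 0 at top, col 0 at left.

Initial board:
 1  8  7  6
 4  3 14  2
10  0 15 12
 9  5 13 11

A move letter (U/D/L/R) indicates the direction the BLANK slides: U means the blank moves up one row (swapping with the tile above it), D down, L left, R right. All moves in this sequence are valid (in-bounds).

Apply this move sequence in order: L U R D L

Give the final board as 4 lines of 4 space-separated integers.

After move 1 (L):
 1  8  7  6
 4  3 14  2
 0 10 15 12
 9  5 13 11

After move 2 (U):
 1  8  7  6
 0  3 14  2
 4 10 15 12
 9  5 13 11

After move 3 (R):
 1  8  7  6
 3  0 14  2
 4 10 15 12
 9  5 13 11

After move 4 (D):
 1  8  7  6
 3 10 14  2
 4  0 15 12
 9  5 13 11

After move 5 (L):
 1  8  7  6
 3 10 14  2
 0  4 15 12
 9  5 13 11

Answer:  1  8  7  6
 3 10 14  2
 0  4 15 12
 9  5 13 11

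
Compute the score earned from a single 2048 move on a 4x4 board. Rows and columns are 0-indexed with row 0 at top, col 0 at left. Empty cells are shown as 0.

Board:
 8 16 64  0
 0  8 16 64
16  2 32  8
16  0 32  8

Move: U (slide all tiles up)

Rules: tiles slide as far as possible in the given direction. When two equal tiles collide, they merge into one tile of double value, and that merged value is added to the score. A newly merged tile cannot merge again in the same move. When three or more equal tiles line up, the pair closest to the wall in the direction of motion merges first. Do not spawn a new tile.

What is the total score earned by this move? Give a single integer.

Answer: 112

Derivation:
Slide up:
col 0: [8, 0, 16, 16] -> [8, 32, 0, 0]  score +32 (running 32)
col 1: [16, 8, 2, 0] -> [16, 8, 2, 0]  score +0 (running 32)
col 2: [64, 16, 32, 32] -> [64, 16, 64, 0]  score +64 (running 96)
col 3: [0, 64, 8, 8] -> [64, 16, 0, 0]  score +16 (running 112)
Board after move:
 8 16 64 64
32  8 16 16
 0  2 64  0
 0  0  0  0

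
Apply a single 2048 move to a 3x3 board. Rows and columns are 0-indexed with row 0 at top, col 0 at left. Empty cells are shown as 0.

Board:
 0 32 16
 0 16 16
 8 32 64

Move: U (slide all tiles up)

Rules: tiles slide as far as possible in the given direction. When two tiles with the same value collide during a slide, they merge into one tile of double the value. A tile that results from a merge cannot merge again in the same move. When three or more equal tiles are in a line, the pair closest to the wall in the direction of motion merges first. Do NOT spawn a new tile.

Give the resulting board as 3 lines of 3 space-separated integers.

Slide up:
col 0: [0, 0, 8] -> [8, 0, 0]
col 1: [32, 16, 32] -> [32, 16, 32]
col 2: [16, 16, 64] -> [32, 64, 0]

Answer:  8 32 32
 0 16 64
 0 32  0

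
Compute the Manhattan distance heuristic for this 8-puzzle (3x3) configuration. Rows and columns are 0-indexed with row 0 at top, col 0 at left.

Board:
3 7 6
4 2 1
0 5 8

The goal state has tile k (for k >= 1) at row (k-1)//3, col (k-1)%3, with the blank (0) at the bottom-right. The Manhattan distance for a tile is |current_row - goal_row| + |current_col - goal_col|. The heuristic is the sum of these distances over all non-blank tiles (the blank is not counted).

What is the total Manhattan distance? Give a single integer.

Tile 3: (0,0)->(0,2) = 2
Tile 7: (0,1)->(2,0) = 3
Tile 6: (0,2)->(1,2) = 1
Tile 4: (1,0)->(1,0) = 0
Tile 2: (1,1)->(0,1) = 1
Tile 1: (1,2)->(0,0) = 3
Tile 5: (2,1)->(1,1) = 1
Tile 8: (2,2)->(2,1) = 1
Sum: 2 + 3 + 1 + 0 + 1 + 3 + 1 + 1 = 12

Answer: 12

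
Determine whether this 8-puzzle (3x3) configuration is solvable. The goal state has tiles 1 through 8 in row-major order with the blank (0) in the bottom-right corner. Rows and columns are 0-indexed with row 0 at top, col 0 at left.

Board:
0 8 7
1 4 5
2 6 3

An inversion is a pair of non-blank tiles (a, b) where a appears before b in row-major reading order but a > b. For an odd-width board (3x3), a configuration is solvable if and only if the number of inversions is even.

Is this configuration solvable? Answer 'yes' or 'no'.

Inversions (pairs i<j in row-major order where tile[i] > tile[j] > 0): 18
18 is even, so the puzzle is solvable.

Answer: yes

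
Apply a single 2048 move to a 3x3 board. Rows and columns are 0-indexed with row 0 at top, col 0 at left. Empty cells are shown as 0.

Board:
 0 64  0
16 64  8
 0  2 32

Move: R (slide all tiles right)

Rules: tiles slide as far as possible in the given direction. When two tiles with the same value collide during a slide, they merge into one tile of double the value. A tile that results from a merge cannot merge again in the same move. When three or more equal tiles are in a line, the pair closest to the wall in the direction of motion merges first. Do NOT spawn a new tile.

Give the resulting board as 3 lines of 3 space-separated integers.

Slide right:
row 0: [0, 64, 0] -> [0, 0, 64]
row 1: [16, 64, 8] -> [16, 64, 8]
row 2: [0, 2, 32] -> [0, 2, 32]

Answer:  0  0 64
16 64  8
 0  2 32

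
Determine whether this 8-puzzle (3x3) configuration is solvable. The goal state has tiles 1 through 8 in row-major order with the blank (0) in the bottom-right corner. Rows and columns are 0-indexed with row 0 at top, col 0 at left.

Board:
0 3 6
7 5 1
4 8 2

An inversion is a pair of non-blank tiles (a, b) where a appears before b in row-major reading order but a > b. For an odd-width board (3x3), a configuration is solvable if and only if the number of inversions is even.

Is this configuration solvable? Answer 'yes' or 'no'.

Inversions (pairs i<j in row-major order where tile[i] > tile[j] > 0): 15
15 is odd, so the puzzle is not solvable.

Answer: no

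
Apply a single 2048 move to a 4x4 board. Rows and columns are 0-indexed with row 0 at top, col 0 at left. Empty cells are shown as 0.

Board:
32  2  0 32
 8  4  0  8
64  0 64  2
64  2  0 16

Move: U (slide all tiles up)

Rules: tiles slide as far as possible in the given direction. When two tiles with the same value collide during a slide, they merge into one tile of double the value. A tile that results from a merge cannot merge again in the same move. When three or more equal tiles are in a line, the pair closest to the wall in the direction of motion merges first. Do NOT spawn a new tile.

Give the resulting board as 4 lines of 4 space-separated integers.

Answer:  32   2  64  32
  8   4   0   8
128   2   0   2
  0   0   0  16

Derivation:
Slide up:
col 0: [32, 8, 64, 64] -> [32, 8, 128, 0]
col 1: [2, 4, 0, 2] -> [2, 4, 2, 0]
col 2: [0, 0, 64, 0] -> [64, 0, 0, 0]
col 3: [32, 8, 2, 16] -> [32, 8, 2, 16]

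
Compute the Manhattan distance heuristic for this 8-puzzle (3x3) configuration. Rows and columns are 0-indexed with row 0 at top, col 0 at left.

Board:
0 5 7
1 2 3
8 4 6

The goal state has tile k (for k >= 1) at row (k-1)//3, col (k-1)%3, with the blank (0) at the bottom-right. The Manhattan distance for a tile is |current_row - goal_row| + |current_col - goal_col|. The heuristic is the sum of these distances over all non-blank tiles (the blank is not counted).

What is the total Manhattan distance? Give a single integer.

Tile 5: at (0,1), goal (1,1), distance |0-1|+|1-1| = 1
Tile 7: at (0,2), goal (2,0), distance |0-2|+|2-0| = 4
Tile 1: at (1,0), goal (0,0), distance |1-0|+|0-0| = 1
Tile 2: at (1,1), goal (0,1), distance |1-0|+|1-1| = 1
Tile 3: at (1,2), goal (0,2), distance |1-0|+|2-2| = 1
Tile 8: at (2,0), goal (2,1), distance |2-2|+|0-1| = 1
Tile 4: at (2,1), goal (1,0), distance |2-1|+|1-0| = 2
Tile 6: at (2,2), goal (1,2), distance |2-1|+|2-2| = 1
Sum: 1 + 4 + 1 + 1 + 1 + 1 + 2 + 1 = 12

Answer: 12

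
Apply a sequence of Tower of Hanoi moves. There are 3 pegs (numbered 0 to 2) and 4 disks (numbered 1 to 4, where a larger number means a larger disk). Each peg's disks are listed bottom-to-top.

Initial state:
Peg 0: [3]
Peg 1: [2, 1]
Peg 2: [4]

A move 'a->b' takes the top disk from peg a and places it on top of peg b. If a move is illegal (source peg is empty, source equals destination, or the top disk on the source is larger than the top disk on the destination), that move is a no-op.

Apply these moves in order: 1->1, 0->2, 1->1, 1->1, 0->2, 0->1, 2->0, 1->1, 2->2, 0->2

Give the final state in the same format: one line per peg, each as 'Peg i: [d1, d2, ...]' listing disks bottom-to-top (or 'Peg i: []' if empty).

Answer: Peg 0: []
Peg 1: [2, 1]
Peg 2: [4, 3]

Derivation:
After move 1 (1->1):
Peg 0: [3]
Peg 1: [2, 1]
Peg 2: [4]

After move 2 (0->2):
Peg 0: []
Peg 1: [2, 1]
Peg 2: [4, 3]

After move 3 (1->1):
Peg 0: []
Peg 1: [2, 1]
Peg 2: [4, 3]

After move 4 (1->1):
Peg 0: []
Peg 1: [2, 1]
Peg 2: [4, 3]

After move 5 (0->2):
Peg 0: []
Peg 1: [2, 1]
Peg 2: [4, 3]

After move 6 (0->1):
Peg 0: []
Peg 1: [2, 1]
Peg 2: [4, 3]

After move 7 (2->0):
Peg 0: [3]
Peg 1: [2, 1]
Peg 2: [4]

After move 8 (1->1):
Peg 0: [3]
Peg 1: [2, 1]
Peg 2: [4]

After move 9 (2->2):
Peg 0: [3]
Peg 1: [2, 1]
Peg 2: [4]

After move 10 (0->2):
Peg 0: []
Peg 1: [2, 1]
Peg 2: [4, 3]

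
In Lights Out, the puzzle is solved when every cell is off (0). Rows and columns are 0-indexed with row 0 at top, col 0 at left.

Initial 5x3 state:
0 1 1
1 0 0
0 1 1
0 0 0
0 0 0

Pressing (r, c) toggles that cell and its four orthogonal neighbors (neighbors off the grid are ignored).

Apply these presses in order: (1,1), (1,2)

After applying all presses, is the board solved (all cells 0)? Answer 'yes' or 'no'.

Answer: yes

Derivation:
After press 1 at (1,1):
0 0 1
0 1 1
0 0 1
0 0 0
0 0 0

After press 2 at (1,2):
0 0 0
0 0 0
0 0 0
0 0 0
0 0 0

Lights still on: 0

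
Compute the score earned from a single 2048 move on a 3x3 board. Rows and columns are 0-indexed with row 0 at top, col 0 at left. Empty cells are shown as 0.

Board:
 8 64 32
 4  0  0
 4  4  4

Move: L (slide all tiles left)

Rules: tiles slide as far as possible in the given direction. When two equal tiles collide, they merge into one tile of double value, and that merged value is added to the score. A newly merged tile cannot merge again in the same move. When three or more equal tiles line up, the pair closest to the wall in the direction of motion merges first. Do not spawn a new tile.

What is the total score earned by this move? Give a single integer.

Slide left:
row 0: [8, 64, 32] -> [8, 64, 32]  score +0 (running 0)
row 1: [4, 0, 0] -> [4, 0, 0]  score +0 (running 0)
row 2: [4, 4, 4] -> [8, 4, 0]  score +8 (running 8)
Board after move:
 8 64 32
 4  0  0
 8  4  0

Answer: 8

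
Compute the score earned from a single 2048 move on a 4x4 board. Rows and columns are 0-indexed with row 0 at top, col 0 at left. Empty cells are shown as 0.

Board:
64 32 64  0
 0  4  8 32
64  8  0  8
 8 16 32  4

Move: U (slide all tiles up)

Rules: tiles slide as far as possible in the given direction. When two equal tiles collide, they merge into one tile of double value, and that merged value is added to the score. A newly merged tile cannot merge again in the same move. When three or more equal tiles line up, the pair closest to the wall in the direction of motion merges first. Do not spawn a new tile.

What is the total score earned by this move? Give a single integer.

Slide up:
col 0: [64, 0, 64, 8] -> [128, 8, 0, 0]  score +128 (running 128)
col 1: [32, 4, 8, 16] -> [32, 4, 8, 16]  score +0 (running 128)
col 2: [64, 8, 0, 32] -> [64, 8, 32, 0]  score +0 (running 128)
col 3: [0, 32, 8, 4] -> [32, 8, 4, 0]  score +0 (running 128)
Board after move:
128  32  64  32
  8   4   8   8
  0   8  32   4
  0  16   0   0

Answer: 128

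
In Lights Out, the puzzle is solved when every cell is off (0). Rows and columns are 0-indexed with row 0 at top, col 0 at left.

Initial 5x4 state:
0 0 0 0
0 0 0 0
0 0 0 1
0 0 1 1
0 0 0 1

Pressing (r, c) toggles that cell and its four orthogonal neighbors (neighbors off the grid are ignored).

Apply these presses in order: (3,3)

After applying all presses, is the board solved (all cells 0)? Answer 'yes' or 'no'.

Answer: yes

Derivation:
After press 1 at (3,3):
0 0 0 0
0 0 0 0
0 0 0 0
0 0 0 0
0 0 0 0

Lights still on: 0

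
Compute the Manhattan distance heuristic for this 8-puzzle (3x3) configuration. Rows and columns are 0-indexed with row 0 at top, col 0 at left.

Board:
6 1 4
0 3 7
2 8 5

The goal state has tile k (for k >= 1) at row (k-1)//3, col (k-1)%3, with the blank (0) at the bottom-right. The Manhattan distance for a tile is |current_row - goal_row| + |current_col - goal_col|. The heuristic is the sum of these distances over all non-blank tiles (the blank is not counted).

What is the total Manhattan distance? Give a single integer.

Answer: 17

Derivation:
Tile 6: (0,0)->(1,2) = 3
Tile 1: (0,1)->(0,0) = 1
Tile 4: (0,2)->(1,0) = 3
Tile 3: (1,1)->(0,2) = 2
Tile 7: (1,2)->(2,0) = 3
Tile 2: (2,0)->(0,1) = 3
Tile 8: (2,1)->(2,1) = 0
Tile 5: (2,2)->(1,1) = 2
Sum: 3 + 1 + 3 + 2 + 3 + 3 + 0 + 2 = 17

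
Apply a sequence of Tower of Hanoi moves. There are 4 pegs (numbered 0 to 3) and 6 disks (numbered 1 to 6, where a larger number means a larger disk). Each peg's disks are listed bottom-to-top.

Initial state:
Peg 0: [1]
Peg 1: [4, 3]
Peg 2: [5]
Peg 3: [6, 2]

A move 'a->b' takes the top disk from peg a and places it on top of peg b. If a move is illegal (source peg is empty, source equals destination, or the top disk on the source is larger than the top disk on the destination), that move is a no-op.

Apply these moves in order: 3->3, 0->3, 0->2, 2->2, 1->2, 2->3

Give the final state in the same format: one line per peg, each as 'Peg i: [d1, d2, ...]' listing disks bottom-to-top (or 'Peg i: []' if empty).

After move 1 (3->3):
Peg 0: [1]
Peg 1: [4, 3]
Peg 2: [5]
Peg 3: [6, 2]

After move 2 (0->3):
Peg 0: []
Peg 1: [4, 3]
Peg 2: [5]
Peg 3: [6, 2, 1]

After move 3 (0->2):
Peg 0: []
Peg 1: [4, 3]
Peg 2: [5]
Peg 3: [6, 2, 1]

After move 4 (2->2):
Peg 0: []
Peg 1: [4, 3]
Peg 2: [5]
Peg 3: [6, 2, 1]

After move 5 (1->2):
Peg 0: []
Peg 1: [4]
Peg 2: [5, 3]
Peg 3: [6, 2, 1]

After move 6 (2->3):
Peg 0: []
Peg 1: [4]
Peg 2: [5, 3]
Peg 3: [6, 2, 1]

Answer: Peg 0: []
Peg 1: [4]
Peg 2: [5, 3]
Peg 3: [6, 2, 1]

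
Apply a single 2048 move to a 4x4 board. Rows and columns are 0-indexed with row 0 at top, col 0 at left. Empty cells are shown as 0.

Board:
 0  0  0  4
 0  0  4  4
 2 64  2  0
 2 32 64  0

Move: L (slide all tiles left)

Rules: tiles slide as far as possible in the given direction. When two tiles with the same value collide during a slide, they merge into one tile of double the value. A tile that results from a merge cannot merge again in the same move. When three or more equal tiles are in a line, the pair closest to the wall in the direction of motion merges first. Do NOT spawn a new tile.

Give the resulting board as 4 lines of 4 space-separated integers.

Slide left:
row 0: [0, 0, 0, 4] -> [4, 0, 0, 0]
row 1: [0, 0, 4, 4] -> [8, 0, 0, 0]
row 2: [2, 64, 2, 0] -> [2, 64, 2, 0]
row 3: [2, 32, 64, 0] -> [2, 32, 64, 0]

Answer:  4  0  0  0
 8  0  0  0
 2 64  2  0
 2 32 64  0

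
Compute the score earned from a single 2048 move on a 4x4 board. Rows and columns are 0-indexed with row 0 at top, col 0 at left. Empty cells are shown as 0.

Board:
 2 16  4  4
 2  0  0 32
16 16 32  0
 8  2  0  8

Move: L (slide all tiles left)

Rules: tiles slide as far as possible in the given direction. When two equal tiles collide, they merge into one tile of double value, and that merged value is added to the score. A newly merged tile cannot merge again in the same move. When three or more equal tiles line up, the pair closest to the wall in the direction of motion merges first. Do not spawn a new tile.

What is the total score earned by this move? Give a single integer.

Slide left:
row 0: [2, 16, 4, 4] -> [2, 16, 8, 0]  score +8 (running 8)
row 1: [2, 0, 0, 32] -> [2, 32, 0, 0]  score +0 (running 8)
row 2: [16, 16, 32, 0] -> [32, 32, 0, 0]  score +32 (running 40)
row 3: [8, 2, 0, 8] -> [8, 2, 8, 0]  score +0 (running 40)
Board after move:
 2 16  8  0
 2 32  0  0
32 32  0  0
 8  2  8  0

Answer: 40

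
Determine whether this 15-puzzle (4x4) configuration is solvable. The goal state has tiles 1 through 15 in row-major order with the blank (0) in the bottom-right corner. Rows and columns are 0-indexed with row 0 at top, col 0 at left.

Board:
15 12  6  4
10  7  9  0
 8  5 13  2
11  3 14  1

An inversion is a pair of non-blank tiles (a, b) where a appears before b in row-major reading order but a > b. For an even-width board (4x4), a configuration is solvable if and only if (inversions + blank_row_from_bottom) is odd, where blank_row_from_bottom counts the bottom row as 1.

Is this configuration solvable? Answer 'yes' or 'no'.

Inversions: 65
Blank is in row 1 (0-indexed from top), which is row 3 counting from the bottom (bottom = 1).
65 + 3 = 68, which is even, so the puzzle is not solvable.

Answer: no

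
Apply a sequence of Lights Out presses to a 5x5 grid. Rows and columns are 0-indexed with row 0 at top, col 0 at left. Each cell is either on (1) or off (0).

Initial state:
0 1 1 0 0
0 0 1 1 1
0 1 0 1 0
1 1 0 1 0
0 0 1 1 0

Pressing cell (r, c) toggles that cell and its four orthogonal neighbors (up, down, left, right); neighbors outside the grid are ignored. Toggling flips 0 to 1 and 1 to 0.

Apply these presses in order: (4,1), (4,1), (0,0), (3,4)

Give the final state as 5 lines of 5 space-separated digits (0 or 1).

Answer: 1 0 1 0 0
1 0 1 1 1
0 1 0 1 1
1 1 0 0 1
0 0 1 1 1

Derivation:
After press 1 at (4,1):
0 1 1 0 0
0 0 1 1 1
0 1 0 1 0
1 0 0 1 0
1 1 0 1 0

After press 2 at (4,1):
0 1 1 0 0
0 0 1 1 1
0 1 0 1 0
1 1 0 1 0
0 0 1 1 0

After press 3 at (0,0):
1 0 1 0 0
1 0 1 1 1
0 1 0 1 0
1 1 0 1 0
0 0 1 1 0

After press 4 at (3,4):
1 0 1 0 0
1 0 1 1 1
0 1 0 1 1
1 1 0 0 1
0 0 1 1 1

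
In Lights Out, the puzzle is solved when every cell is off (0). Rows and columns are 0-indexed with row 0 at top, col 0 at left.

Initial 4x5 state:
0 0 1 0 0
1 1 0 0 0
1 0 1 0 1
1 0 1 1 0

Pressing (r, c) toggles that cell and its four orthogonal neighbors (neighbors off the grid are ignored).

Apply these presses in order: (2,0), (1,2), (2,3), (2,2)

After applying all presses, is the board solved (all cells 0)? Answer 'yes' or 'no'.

Answer: yes

Derivation:
After press 1 at (2,0):
0 0 1 0 0
0 1 0 0 0
0 1 1 0 1
0 0 1 1 0

After press 2 at (1,2):
0 0 0 0 0
0 0 1 1 0
0 1 0 0 1
0 0 1 1 0

After press 3 at (2,3):
0 0 0 0 0
0 0 1 0 0
0 1 1 1 0
0 0 1 0 0

After press 4 at (2,2):
0 0 0 0 0
0 0 0 0 0
0 0 0 0 0
0 0 0 0 0

Lights still on: 0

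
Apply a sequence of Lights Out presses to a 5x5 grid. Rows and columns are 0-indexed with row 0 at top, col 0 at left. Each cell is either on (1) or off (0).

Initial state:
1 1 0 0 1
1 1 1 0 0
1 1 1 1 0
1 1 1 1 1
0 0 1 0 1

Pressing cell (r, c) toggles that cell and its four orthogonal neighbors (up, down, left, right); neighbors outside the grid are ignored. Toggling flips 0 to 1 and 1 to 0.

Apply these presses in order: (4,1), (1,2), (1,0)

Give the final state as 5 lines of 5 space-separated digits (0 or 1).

After press 1 at (4,1):
1 1 0 0 1
1 1 1 0 0
1 1 1 1 0
1 0 1 1 1
1 1 0 0 1

After press 2 at (1,2):
1 1 1 0 1
1 0 0 1 0
1 1 0 1 0
1 0 1 1 1
1 1 0 0 1

After press 3 at (1,0):
0 1 1 0 1
0 1 0 1 0
0 1 0 1 0
1 0 1 1 1
1 1 0 0 1

Answer: 0 1 1 0 1
0 1 0 1 0
0 1 0 1 0
1 0 1 1 1
1 1 0 0 1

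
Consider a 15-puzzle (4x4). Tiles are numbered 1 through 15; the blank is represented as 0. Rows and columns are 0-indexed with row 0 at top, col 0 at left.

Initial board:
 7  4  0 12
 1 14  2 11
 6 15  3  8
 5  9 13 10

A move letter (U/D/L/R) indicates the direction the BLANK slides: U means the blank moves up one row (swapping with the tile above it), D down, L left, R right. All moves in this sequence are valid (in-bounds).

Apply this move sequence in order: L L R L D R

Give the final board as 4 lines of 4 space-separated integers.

After move 1 (L):
 7  0  4 12
 1 14  2 11
 6 15  3  8
 5  9 13 10

After move 2 (L):
 0  7  4 12
 1 14  2 11
 6 15  3  8
 5  9 13 10

After move 3 (R):
 7  0  4 12
 1 14  2 11
 6 15  3  8
 5  9 13 10

After move 4 (L):
 0  7  4 12
 1 14  2 11
 6 15  3  8
 5  9 13 10

After move 5 (D):
 1  7  4 12
 0 14  2 11
 6 15  3  8
 5  9 13 10

After move 6 (R):
 1  7  4 12
14  0  2 11
 6 15  3  8
 5  9 13 10

Answer:  1  7  4 12
14  0  2 11
 6 15  3  8
 5  9 13 10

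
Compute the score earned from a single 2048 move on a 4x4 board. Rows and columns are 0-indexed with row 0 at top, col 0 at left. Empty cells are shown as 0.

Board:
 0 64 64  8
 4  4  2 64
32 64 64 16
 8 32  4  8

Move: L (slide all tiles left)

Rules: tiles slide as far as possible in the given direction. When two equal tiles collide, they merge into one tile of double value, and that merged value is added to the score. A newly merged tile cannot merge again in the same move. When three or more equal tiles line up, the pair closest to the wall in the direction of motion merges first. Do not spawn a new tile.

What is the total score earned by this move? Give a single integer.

Answer: 264

Derivation:
Slide left:
row 0: [0, 64, 64, 8] -> [128, 8, 0, 0]  score +128 (running 128)
row 1: [4, 4, 2, 64] -> [8, 2, 64, 0]  score +8 (running 136)
row 2: [32, 64, 64, 16] -> [32, 128, 16, 0]  score +128 (running 264)
row 3: [8, 32, 4, 8] -> [8, 32, 4, 8]  score +0 (running 264)
Board after move:
128   8   0   0
  8   2  64   0
 32 128  16   0
  8  32   4   8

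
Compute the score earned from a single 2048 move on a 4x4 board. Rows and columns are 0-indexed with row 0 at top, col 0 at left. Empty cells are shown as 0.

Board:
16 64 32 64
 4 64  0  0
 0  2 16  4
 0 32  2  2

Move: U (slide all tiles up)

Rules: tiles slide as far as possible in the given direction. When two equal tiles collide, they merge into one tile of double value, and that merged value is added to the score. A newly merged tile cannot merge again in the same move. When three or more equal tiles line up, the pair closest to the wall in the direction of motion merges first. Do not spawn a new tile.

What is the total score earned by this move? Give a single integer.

Slide up:
col 0: [16, 4, 0, 0] -> [16, 4, 0, 0]  score +0 (running 0)
col 1: [64, 64, 2, 32] -> [128, 2, 32, 0]  score +128 (running 128)
col 2: [32, 0, 16, 2] -> [32, 16, 2, 0]  score +0 (running 128)
col 3: [64, 0, 4, 2] -> [64, 4, 2, 0]  score +0 (running 128)
Board after move:
 16 128  32  64
  4   2  16   4
  0  32   2   2
  0   0   0   0

Answer: 128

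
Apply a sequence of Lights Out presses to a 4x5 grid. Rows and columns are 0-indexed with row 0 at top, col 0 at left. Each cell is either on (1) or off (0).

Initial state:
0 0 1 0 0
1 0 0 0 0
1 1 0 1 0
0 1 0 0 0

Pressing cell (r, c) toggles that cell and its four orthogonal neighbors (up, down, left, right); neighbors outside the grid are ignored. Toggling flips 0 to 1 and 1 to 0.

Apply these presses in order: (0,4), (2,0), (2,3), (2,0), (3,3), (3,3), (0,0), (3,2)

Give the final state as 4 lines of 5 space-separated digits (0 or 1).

After press 1 at (0,4):
0 0 1 1 1
1 0 0 0 1
1 1 0 1 0
0 1 0 0 0

After press 2 at (2,0):
0 0 1 1 1
0 0 0 0 1
0 0 0 1 0
1 1 0 0 0

After press 3 at (2,3):
0 0 1 1 1
0 0 0 1 1
0 0 1 0 1
1 1 0 1 0

After press 4 at (2,0):
0 0 1 1 1
1 0 0 1 1
1 1 1 0 1
0 1 0 1 0

After press 5 at (3,3):
0 0 1 1 1
1 0 0 1 1
1 1 1 1 1
0 1 1 0 1

After press 6 at (3,3):
0 0 1 1 1
1 0 0 1 1
1 1 1 0 1
0 1 0 1 0

After press 7 at (0,0):
1 1 1 1 1
0 0 0 1 1
1 1 1 0 1
0 1 0 1 0

After press 8 at (3,2):
1 1 1 1 1
0 0 0 1 1
1 1 0 0 1
0 0 1 0 0

Answer: 1 1 1 1 1
0 0 0 1 1
1 1 0 0 1
0 0 1 0 0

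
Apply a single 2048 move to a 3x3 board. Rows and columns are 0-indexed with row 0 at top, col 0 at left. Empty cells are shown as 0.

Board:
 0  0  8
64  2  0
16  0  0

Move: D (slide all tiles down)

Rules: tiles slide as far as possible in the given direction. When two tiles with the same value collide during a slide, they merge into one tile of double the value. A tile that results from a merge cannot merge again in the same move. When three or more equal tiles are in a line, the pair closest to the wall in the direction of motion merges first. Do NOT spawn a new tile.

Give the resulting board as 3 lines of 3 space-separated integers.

Slide down:
col 0: [0, 64, 16] -> [0, 64, 16]
col 1: [0, 2, 0] -> [0, 0, 2]
col 2: [8, 0, 0] -> [0, 0, 8]

Answer:  0  0  0
64  0  0
16  2  8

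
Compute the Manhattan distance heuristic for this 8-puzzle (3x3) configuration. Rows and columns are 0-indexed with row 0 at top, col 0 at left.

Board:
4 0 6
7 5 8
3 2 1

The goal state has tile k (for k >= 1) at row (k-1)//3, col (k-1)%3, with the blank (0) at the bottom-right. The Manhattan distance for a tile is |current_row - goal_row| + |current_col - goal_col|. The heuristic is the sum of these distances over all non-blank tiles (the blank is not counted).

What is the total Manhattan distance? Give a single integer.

Tile 4: at (0,0), goal (1,0), distance |0-1|+|0-0| = 1
Tile 6: at (0,2), goal (1,2), distance |0-1|+|2-2| = 1
Tile 7: at (1,0), goal (2,0), distance |1-2|+|0-0| = 1
Tile 5: at (1,1), goal (1,1), distance |1-1|+|1-1| = 0
Tile 8: at (1,2), goal (2,1), distance |1-2|+|2-1| = 2
Tile 3: at (2,0), goal (0,2), distance |2-0|+|0-2| = 4
Tile 2: at (2,1), goal (0,1), distance |2-0|+|1-1| = 2
Tile 1: at (2,2), goal (0,0), distance |2-0|+|2-0| = 4
Sum: 1 + 1 + 1 + 0 + 2 + 4 + 2 + 4 = 15

Answer: 15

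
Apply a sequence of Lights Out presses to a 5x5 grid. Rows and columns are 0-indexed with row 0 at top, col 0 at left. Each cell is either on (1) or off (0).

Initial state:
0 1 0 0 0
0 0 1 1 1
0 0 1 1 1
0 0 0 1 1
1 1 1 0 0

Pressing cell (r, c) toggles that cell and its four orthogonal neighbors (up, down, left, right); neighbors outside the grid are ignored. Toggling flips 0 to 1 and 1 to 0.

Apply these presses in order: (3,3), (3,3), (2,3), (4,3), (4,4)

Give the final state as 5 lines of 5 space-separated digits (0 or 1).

After press 1 at (3,3):
0 1 0 0 0
0 0 1 1 1
0 0 1 0 1
0 0 1 0 0
1 1 1 1 0

After press 2 at (3,3):
0 1 0 0 0
0 0 1 1 1
0 0 1 1 1
0 0 0 1 1
1 1 1 0 0

After press 3 at (2,3):
0 1 0 0 0
0 0 1 0 1
0 0 0 0 0
0 0 0 0 1
1 1 1 0 0

After press 4 at (4,3):
0 1 0 0 0
0 0 1 0 1
0 0 0 0 0
0 0 0 1 1
1 1 0 1 1

After press 5 at (4,4):
0 1 0 0 0
0 0 1 0 1
0 0 0 0 0
0 0 0 1 0
1 1 0 0 0

Answer: 0 1 0 0 0
0 0 1 0 1
0 0 0 0 0
0 0 0 1 0
1 1 0 0 0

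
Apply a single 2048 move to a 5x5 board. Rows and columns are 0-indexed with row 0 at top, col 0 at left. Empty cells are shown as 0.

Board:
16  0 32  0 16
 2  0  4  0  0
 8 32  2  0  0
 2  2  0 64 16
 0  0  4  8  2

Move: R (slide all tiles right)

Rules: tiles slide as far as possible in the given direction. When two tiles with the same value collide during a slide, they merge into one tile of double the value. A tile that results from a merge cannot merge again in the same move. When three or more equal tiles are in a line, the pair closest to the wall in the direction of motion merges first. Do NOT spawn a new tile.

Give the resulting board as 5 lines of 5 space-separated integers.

Slide right:
row 0: [16, 0, 32, 0, 16] -> [0, 0, 16, 32, 16]
row 1: [2, 0, 4, 0, 0] -> [0, 0, 0, 2, 4]
row 2: [8, 32, 2, 0, 0] -> [0, 0, 8, 32, 2]
row 3: [2, 2, 0, 64, 16] -> [0, 0, 4, 64, 16]
row 4: [0, 0, 4, 8, 2] -> [0, 0, 4, 8, 2]

Answer:  0  0 16 32 16
 0  0  0  2  4
 0  0  8 32  2
 0  0  4 64 16
 0  0  4  8  2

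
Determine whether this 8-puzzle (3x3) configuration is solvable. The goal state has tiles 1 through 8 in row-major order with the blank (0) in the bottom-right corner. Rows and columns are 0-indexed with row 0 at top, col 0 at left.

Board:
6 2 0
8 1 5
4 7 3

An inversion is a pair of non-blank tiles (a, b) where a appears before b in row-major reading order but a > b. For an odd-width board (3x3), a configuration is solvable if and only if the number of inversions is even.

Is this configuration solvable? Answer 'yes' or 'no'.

Inversions (pairs i<j in row-major order where tile[i] > tile[j] > 0): 15
15 is odd, so the puzzle is not solvable.

Answer: no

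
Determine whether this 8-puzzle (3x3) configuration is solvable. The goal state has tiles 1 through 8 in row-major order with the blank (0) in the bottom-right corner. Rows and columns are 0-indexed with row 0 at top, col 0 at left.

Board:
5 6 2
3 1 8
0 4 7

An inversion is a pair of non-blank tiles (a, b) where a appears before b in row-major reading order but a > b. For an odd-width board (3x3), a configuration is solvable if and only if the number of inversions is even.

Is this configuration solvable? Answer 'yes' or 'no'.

Inversions (pairs i<j in row-major order where tile[i] > tile[j] > 0): 12
12 is even, so the puzzle is solvable.

Answer: yes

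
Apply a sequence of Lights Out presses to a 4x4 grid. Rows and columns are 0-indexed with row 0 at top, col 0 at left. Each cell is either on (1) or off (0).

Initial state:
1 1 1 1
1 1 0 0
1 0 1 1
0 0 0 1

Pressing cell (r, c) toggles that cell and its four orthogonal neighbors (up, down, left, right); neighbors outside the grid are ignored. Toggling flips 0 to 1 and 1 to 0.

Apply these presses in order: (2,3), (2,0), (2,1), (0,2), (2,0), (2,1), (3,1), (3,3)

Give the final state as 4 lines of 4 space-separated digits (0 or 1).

Answer: 1 0 0 0
1 1 1 1
1 1 0 1
1 1 0 1

Derivation:
After press 1 at (2,3):
1 1 1 1
1 1 0 1
1 0 0 0
0 0 0 0

After press 2 at (2,0):
1 1 1 1
0 1 0 1
0 1 0 0
1 0 0 0

After press 3 at (2,1):
1 1 1 1
0 0 0 1
1 0 1 0
1 1 0 0

After press 4 at (0,2):
1 0 0 0
0 0 1 1
1 0 1 0
1 1 0 0

After press 5 at (2,0):
1 0 0 0
1 0 1 1
0 1 1 0
0 1 0 0

After press 6 at (2,1):
1 0 0 0
1 1 1 1
1 0 0 0
0 0 0 0

After press 7 at (3,1):
1 0 0 0
1 1 1 1
1 1 0 0
1 1 1 0

After press 8 at (3,3):
1 0 0 0
1 1 1 1
1 1 0 1
1 1 0 1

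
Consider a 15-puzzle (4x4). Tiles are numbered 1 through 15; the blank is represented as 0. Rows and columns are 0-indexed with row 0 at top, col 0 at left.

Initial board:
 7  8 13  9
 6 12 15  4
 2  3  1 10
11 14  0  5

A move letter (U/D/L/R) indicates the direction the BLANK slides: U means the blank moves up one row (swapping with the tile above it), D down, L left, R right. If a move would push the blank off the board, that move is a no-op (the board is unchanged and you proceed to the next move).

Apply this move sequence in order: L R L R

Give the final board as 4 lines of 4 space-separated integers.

After move 1 (L):
 7  8 13  9
 6 12 15  4
 2  3  1 10
11  0 14  5

After move 2 (R):
 7  8 13  9
 6 12 15  4
 2  3  1 10
11 14  0  5

After move 3 (L):
 7  8 13  9
 6 12 15  4
 2  3  1 10
11  0 14  5

After move 4 (R):
 7  8 13  9
 6 12 15  4
 2  3  1 10
11 14  0  5

Answer:  7  8 13  9
 6 12 15  4
 2  3  1 10
11 14  0  5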